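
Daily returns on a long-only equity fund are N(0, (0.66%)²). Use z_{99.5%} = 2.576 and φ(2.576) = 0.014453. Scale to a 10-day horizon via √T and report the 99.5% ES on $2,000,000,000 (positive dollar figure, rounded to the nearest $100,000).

σ_{10d} = 0.66% × √10 = 2.087%.
ES multiplier = φ(z)/(1−α) = 0.014453/0.005 = 2.891.
ES = 2.087% × 2.891 = 6.034%; on $2,000,000,000: $120,680,000.

$120,700,000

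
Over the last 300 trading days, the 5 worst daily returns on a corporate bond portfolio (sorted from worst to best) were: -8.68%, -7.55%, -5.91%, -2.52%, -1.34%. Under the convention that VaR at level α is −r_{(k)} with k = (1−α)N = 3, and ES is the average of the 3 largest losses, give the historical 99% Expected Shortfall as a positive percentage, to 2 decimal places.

7.38%

The 3 worst returns sum to -22.14%.
ES = −(-22.14%) / 3 = 7.38%.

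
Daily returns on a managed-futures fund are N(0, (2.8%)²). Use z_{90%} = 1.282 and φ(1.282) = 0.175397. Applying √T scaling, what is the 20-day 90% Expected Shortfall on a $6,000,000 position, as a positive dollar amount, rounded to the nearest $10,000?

$1,320,000

σ_{20d} = 2.8% × √20 = 12.522%.
ES multiplier = φ(z)/(1−α) = 0.175397/0.1 = 1.754.
ES = 12.522% × 1.754 = 21.964%; on $6,000,000: $1,317,840.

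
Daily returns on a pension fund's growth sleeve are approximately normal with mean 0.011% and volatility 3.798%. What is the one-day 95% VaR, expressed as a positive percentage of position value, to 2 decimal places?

At 95% one-sided, z = 1.645.
VaR = −μ + z·σ = −(0.011%) + 1.645 × 3.798% = 6.237%.

6.24%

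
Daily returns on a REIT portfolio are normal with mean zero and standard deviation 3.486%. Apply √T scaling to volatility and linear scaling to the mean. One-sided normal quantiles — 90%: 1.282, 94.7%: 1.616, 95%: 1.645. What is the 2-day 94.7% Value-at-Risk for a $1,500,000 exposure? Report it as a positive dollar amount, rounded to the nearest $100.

σ_{2d} = 3.486% × √2 = 4.930%.
VaR = 1.616 × 4.930% = 7.967%.
On $1,500,000: 0.07967 × $1,500,000 = $119,505.

$119,500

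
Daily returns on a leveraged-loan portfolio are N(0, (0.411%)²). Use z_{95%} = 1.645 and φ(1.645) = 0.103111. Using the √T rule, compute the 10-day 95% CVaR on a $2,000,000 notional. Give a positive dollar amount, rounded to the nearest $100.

σ_{10d} = 0.411% × √10 = 1.300%.
ES multiplier = φ(z)/(1−α) = 0.103111/0.05 = 2.062.
ES = 1.300% × 2.062 = 2.681%; on $2,000,000: $53,620.

$53,600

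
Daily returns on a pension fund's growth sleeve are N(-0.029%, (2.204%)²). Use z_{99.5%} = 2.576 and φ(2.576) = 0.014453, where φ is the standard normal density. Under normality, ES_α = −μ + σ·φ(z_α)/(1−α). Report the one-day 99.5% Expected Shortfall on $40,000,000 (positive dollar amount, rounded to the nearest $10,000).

Tail multiplier: φ(z)/(1−α) = 0.014453 / 0.005 = 2.891.
ES = −(-0.029%) + 2.204% × 2.891 = 6.401%.
On $40,000,000: 0.06401 × $40,000,000 = $2,560,400.

$2,560,000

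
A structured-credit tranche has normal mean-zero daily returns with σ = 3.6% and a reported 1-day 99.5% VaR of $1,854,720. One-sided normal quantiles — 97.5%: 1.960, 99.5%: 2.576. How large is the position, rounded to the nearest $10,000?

VaR as a fraction of value: z·σ = 2.576 × 3.6% = 9.2736%.
Position = $1,854,720 / 0.092736 = $20,000,000.

$20,000,000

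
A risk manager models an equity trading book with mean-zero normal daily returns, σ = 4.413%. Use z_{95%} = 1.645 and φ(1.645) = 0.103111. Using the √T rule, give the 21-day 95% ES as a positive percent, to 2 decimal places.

41.70%

σ_{21d} = 4.413% × √21 = 20.223%.
ES multiplier = φ(z)/(1−α) = 0.103111/0.05 = 2.062.
ES = 20.223% × 2.062 = 41.700%.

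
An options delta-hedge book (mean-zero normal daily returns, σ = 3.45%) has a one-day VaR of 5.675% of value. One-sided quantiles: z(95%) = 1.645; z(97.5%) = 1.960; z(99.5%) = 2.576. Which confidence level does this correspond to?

95%

Implied z = VaR/σ = 5.675 / 3.45 = 1.645.
This matches z(95%) = 1.645.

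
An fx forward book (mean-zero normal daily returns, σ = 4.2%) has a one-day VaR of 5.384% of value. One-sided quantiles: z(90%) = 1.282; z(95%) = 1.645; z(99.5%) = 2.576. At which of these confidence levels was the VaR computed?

Implied z = VaR/σ = 5.384 / 4.2 = 1.282.
This matches z(90%) = 1.282.

90%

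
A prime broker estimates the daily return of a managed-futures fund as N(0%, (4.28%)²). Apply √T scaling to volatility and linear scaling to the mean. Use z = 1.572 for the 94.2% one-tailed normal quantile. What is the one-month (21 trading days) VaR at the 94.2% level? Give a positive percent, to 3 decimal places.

σ_{21d} = 4.28% × √21 = 19.613%.
VaR = 1.572 × 19.613% = 30.832%.

30.832%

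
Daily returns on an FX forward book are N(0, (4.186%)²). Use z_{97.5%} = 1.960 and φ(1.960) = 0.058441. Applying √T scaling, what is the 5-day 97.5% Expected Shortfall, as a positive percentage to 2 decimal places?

21.88%

σ_{5d} = 4.186% × √5 = 9.360%.
ES multiplier = φ(z)/(1−α) = 0.058441/0.025 = 2.338.
ES = 9.360% × 2.338 = 21.884%.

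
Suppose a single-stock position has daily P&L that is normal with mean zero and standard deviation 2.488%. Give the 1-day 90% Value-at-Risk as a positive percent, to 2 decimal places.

At 90% one-sided, z = 1.282.
VaR = z·σ = 1.282 × 2.488% = 3.190%.

3.19%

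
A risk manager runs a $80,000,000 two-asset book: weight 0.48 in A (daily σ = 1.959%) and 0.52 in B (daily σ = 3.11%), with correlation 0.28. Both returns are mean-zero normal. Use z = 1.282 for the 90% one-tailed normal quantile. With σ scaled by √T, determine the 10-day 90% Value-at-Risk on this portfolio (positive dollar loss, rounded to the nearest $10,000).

σ_p = √(0.48²·1.959² + 0.52²·3.11² + 2·0.28·0.48·0.52·1.959·3.11) = 2.086%.
σ_{10d} = 2.086% × √10 = 6.597%.
VaR = 1.282 × 6.597% = 8.457%; on $80,000,000 that is $6,765,600.

$6,770,000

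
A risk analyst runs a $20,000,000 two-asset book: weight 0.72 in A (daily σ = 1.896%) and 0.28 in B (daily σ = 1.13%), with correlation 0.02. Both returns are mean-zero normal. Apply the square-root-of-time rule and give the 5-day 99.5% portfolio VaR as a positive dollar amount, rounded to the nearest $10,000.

$1,620,000

σ_p = √(0.72²·1.896² + 0.28²·1.13² + 2·0.02·0.72·0.28·1.896·1.13) = 1.407%.
σ_{5d} = 1.407% × √5 = 3.146%.
z(99.5%) = 2.576.
VaR = 2.576 × 3.146% = 8.104%; on $20,000,000 that is $1,620,800.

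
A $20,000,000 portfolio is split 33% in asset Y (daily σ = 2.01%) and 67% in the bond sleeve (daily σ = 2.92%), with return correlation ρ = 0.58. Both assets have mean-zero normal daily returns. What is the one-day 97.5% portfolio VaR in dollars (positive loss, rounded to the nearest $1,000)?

σ_p² = 0.33²·2.01² + 0.67²·2.92² + 2·0.58·0.33·0.67·2.01·2.92 = 5.7728 (%²).
σ_p = √5.7728 = 2.403%.
At 97.5%, z = 1.960.
VaR = 1.960 × 2.403% = 4.710%; on $20,000,000 that is $942,000.

$942,000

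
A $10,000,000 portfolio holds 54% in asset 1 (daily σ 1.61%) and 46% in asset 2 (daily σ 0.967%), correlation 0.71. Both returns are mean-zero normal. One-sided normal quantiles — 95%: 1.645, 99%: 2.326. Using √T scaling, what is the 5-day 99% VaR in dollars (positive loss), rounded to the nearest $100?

σ_p = √(0.54²·1.61² + 0.46²·0.967² + 2·0.71·0.54·0.46·1.61·0.967) = 1.226%.
σ_{5d} = 1.226% × √5 = 2.741%.
VaR = 2.326 × 2.741% = 6.376%; on $10,000,000 that is $637,600.

$637,600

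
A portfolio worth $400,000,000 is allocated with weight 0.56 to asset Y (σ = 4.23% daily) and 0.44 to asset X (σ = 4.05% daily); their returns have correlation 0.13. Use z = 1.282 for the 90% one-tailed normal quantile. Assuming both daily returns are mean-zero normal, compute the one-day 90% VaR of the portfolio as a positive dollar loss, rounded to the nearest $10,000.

$16,120,000

σ_p² = 0.56²·4.23² + 0.44²·4.05² + 2·0.13·0.56·0.44·4.23·4.05 = 9.8842 (%²).
σ_p = √9.8842 = 3.144%.
VaR = 1.282 × 3.144% = 4.031%; on $400,000,000 that is $16,124,000.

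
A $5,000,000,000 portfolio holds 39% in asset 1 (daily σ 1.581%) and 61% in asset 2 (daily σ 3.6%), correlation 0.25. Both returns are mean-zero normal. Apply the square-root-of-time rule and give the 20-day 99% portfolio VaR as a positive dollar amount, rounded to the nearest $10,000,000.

σ_p = √(0.39²·1.581² + 0.61²·3.6² + 2·0.25·0.39·0.61·1.581·3.6) = 2.425%.
σ_{20d} = 2.425% × √20 = 10.845%.
z(99%) = 2.326.
VaR = 2.326 × 10.845% = 25.225%; on $5,000,000,000 that is $1,261,250,000.

$1,260,000,000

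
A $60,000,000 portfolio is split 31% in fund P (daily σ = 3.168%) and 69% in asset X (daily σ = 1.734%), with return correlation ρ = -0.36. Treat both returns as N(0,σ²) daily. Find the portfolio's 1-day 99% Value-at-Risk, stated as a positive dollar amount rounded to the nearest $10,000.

σ_p² = 0.31²·3.168² + 0.69²·1.734² + 2·-0.36·0.31·0.69·3.168·1.734 = 1.5500 (%²).
σ_p = √1.5500 = 1.245%.
At 99%, z = 2.326.
VaR = 2.326 × 1.245% = 2.896%; on $60,000,000 that is $1,737,600.

$1,740,000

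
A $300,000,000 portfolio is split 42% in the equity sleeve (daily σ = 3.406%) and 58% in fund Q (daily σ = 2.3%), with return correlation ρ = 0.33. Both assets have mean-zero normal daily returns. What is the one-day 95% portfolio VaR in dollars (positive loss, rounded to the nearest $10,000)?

σ_p² = 0.42²·3.406² + 0.58²·2.3² + 2·0.33·0.42·0.58·3.406·2.3 = 5.0854 (%²).
σ_p = √5.0854 = 2.255%.
At 95%, z = 1.645.
VaR = 1.645 × 2.255% = 3.709%; on $300,000,000 that is $11,127,000.

$11,130,000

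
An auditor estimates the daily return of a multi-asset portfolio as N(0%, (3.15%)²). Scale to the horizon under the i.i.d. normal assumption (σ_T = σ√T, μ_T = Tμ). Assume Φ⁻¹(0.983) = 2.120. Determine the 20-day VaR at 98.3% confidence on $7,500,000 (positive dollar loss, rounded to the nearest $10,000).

σ_{20d} = 3.15% × √20 = 14.087%.
VaR = 2.120 × 14.087% = 29.864%.
On $7,500,000: 0.29864 × $7,500,000 = $2,239,800.

$2,240,000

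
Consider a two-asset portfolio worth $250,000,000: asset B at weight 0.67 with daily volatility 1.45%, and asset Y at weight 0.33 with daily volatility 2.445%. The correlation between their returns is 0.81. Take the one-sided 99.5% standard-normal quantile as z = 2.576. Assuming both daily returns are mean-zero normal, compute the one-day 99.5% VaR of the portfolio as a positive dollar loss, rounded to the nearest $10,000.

σ_p² = 0.67²·1.45² + 0.33²·2.445² + 2·0.81·0.67·0.33·1.45·2.445 = 2.8647 (%²).
σ_p = √2.8647 = 1.693%.
VaR = 2.576 × 1.693% = 4.361%; on $250,000,000 that is $10,902,500.

$10,900,000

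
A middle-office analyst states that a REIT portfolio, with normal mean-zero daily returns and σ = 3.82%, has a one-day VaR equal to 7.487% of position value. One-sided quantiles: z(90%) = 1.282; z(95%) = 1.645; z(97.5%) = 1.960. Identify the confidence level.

97.5%

Implied z = VaR/σ = 7.487 / 3.82 = 1.960.
This matches z(97.5%) = 1.960.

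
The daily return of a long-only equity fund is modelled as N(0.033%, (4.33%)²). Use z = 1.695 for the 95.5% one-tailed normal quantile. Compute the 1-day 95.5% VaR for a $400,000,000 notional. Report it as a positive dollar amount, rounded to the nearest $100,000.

VaR = −μ + z·σ = −(0.033%) + 1.695 × 4.33% = 7.306%.
On $400,000,000: 0.07306 × $400,000,000 = $29,224,000.

$29,200,000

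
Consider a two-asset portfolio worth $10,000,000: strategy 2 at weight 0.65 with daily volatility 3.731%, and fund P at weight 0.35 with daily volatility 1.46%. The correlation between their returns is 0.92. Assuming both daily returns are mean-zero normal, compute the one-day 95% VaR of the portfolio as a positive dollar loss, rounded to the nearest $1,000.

σ_p² = 0.65²·3.731² + 0.35²·1.46² + 2·0.92·0.65·0.35·3.731·1.46 = 8.4227 (%²).
σ_p = √8.4227 = 2.902%.
At 95%, z = 1.645.
VaR = 1.645 × 2.902% = 4.774%; on $10,000,000 that is $477,400.

$477,000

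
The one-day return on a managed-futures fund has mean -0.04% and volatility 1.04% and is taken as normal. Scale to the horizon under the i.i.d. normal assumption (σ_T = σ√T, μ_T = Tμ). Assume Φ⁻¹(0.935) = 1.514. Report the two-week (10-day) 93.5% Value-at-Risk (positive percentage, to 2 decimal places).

σ_{10d} = 1.04% × √10 = 3.289%; μ_{10d} = 10 × -0.04% = -0.400%.
VaR = −(-0.400%) + 1.514 × 3.289% = 5.380%.

5.38%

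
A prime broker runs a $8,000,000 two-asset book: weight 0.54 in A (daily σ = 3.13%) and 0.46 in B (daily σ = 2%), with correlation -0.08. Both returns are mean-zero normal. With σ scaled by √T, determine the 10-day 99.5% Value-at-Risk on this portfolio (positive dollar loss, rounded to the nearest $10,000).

σ_p = √(0.54²·3.13² + 0.46²·2² + 2·-0.08·0.54·0.46·3.13·2) = 1.859%.
σ_{10d} = 1.859% × √10 = 5.879%.
z(99.5%) = 2.576.
VaR = 2.576 × 5.879% = 15.144%; on $8,000,000 that is $1,211,520.

$1,210,000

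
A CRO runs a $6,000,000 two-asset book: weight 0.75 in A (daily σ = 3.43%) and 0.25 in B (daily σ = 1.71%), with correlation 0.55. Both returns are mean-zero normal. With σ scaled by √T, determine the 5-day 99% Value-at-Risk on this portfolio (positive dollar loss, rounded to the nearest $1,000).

$883,000

σ_p = √(0.75²·3.43² + 0.25²·1.71² + 2·0.55·0.75·0.25·3.43·1.71) = 2.830%.
σ_{5d} = 2.830% × √5 = 6.328%.
z(99%) = 2.326.
VaR = 2.326 × 6.328% = 14.719%; on $6,000,000 that is $883,140.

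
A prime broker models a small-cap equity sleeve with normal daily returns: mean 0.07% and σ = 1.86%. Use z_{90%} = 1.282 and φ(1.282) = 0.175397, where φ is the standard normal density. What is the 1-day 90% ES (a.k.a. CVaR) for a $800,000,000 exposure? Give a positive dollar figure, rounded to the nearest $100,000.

$25,500,000

Tail multiplier: φ(z)/(1−α) = 0.175397 / 0.1 = 1.754.
ES = −(0.07%) + 1.86% × 1.754 = 3.192%.
On $800,000,000: 0.03192 × $800,000,000 = $25,536,000.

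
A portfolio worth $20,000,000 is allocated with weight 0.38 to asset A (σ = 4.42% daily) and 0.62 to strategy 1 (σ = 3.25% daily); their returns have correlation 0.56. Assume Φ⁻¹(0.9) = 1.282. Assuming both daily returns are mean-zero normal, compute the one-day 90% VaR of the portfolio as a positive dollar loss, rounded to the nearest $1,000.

$838,000

σ_p² = 0.38²·4.42² + 0.62²·3.25² + 2·0.56·0.38·0.62·4.42·3.25 = 10.6718 (%²).
σ_p = √10.6718 = 3.267%.
VaR = 1.282 × 3.267% = 4.188%; on $20,000,000 that is $837,600.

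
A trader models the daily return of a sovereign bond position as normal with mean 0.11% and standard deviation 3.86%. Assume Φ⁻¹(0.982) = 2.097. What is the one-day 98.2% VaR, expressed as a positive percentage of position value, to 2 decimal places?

7.98%

VaR = −μ + z·σ = −(0.11%) + 2.097 × 3.86% = 7.984%.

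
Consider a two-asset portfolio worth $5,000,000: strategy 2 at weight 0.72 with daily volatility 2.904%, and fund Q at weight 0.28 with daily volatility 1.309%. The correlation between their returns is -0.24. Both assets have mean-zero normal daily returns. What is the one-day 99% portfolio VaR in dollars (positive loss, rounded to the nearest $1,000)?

$237,000

σ_p² = 0.72²·2.904² + 0.28²·1.309² + 2·-0.24·0.72·0.28·2.904·1.309 = 4.1383 (%²).
σ_p = √4.1383 = 2.034%.
At 99%, z = 2.326.
VaR = 2.326 × 2.034% = 4.731%; on $5,000,000 that is $236,550.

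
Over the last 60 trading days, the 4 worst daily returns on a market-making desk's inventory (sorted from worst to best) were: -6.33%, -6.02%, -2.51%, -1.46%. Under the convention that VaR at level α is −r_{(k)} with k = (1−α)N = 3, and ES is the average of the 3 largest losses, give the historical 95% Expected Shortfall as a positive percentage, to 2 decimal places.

4.95%

The 3 worst returns sum to -14.86%.
ES = −(-14.86%) / 3 = 4.9533…% ≈ 4.95%.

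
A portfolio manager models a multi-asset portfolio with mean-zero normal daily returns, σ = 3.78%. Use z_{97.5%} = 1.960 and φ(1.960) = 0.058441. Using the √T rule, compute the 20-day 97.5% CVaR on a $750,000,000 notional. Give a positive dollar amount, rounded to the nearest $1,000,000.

$296,000,000

σ_{20d} = 3.78% × √20 = 16.905%.
ES multiplier = φ(z)/(1−α) = 0.058441/0.025 = 2.338.
ES = 16.905% × 2.338 = 39.524%; on $750,000,000: $296,430,000.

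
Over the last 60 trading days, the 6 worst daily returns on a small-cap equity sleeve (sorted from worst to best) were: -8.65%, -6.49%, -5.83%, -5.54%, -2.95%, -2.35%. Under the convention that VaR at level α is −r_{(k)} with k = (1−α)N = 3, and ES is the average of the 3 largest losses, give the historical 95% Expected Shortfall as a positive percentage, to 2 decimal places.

6.99%

The 3 worst returns sum to -20.97%.
ES = −(-20.97%) / 3 = 6.99%.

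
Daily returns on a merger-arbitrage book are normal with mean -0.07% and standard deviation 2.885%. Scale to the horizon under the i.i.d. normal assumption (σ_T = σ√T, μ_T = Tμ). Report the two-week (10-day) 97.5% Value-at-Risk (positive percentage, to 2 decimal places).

At 97.5%, z = 1.960.
σ_{10d} = 2.885% × √10 = 9.123%; μ_{10d} = 10 × -0.07% = -0.700%.
VaR = −(-0.700%) + 1.960 × 9.123% = 18.581%.

18.58%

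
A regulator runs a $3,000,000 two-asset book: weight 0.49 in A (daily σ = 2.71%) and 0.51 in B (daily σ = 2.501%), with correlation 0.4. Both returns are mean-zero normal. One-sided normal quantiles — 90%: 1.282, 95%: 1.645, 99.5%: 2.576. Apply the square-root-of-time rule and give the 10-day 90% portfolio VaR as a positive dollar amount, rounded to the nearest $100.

$264,900

σ_p = √(0.49²·2.71² + 0.51²·2.501² + 2·0.4·0.49·0.51·2.71·2.501) = 2.178%.
σ_{10d} = 2.178% × √10 = 6.887%.
VaR = 1.282 × 6.887% = 8.829%; on $3,000,000 that is $264,870.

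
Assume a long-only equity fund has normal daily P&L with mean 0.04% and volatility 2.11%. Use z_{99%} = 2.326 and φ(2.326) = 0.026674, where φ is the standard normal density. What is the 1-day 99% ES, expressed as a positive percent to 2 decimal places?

5.59%

Tail multiplier: φ(z)/(1−α) = 0.026674 / 0.01 = 2.667.
ES = −(0.04%) + 2.11% × 2.667 = 5.587%.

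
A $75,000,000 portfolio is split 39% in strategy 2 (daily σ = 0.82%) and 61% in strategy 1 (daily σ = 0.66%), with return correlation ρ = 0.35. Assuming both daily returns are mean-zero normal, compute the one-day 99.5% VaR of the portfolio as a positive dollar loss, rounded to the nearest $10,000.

σ_p² = 0.39²·0.82² + 0.61²·0.66² + 2·0.35·0.39·0.61·0.82·0.66 = 0.3545 (%²).
σ_p = √0.3545 = 0.595%.
At 99.5%, z = 2.576.
VaR = 2.576 × 0.595% = 1.533%; on $75,000,000 that is $1,149,750.

$1,150,000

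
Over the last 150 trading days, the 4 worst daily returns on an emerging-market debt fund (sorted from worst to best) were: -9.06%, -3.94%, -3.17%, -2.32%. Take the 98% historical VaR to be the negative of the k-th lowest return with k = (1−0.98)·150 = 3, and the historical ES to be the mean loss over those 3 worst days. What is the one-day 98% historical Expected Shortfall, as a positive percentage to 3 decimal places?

The 3 worst returns sum to -16.17%.
ES = −(-16.17%) / 3 = 5.39% ≈ 5.390%.

5.390%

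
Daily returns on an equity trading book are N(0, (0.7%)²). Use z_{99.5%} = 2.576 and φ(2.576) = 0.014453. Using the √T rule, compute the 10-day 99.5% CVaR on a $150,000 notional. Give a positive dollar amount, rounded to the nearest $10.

σ_{10d} = 0.7% × √10 = 2.214%.
ES multiplier = φ(z)/(1−α) = 0.014453/0.005 = 2.891.
ES = 2.214% × 2.891 = 6.401%; on $150,000: $9,602.

$9,600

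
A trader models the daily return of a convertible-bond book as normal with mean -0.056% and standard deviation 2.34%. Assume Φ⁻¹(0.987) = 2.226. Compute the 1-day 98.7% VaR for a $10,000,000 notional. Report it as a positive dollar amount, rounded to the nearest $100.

VaR = −μ + z·σ = −(-0.056%) + 2.226 × 2.34% = 5.265%.
On $10,000,000: 0.05265 × $10,000,000 = $526,500.

$526,500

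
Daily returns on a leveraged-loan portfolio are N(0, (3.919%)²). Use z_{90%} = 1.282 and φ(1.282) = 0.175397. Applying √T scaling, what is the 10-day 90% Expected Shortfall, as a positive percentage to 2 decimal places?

σ_{10d} = 3.919% × √10 = 12.393%.
ES multiplier = φ(z)/(1−α) = 0.175397/0.1 = 1.754.
ES = 12.393% × 1.754 = 21.737%.

21.74%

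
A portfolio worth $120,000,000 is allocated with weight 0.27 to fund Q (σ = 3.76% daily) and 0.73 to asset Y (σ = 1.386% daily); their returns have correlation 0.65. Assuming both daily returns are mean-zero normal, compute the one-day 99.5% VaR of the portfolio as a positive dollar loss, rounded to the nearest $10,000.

σ_p² = 0.27²·3.76² + 0.73²·1.386² + 2·0.65·0.27·0.73·3.76·1.386 = 3.3896 (%²).
σ_p = √3.3896 = 1.841%.
At 99.5%, z = 2.576.
VaR = 2.576 × 1.841% = 4.742%; on $120,000,000 that is $5,690,400.

$5,690,000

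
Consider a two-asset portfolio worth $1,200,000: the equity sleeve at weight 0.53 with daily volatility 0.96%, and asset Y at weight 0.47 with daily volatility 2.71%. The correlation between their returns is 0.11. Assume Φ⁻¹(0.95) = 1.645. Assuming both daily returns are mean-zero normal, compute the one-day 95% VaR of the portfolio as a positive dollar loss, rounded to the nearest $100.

σ_p² = 0.53²·0.96² + 0.47²·2.71² + 2·0.11·0.53·0.47·0.96·2.71 = 2.0238 (%²).
σ_p = √2.0238 = 1.423%.
VaR = 1.645 × 1.423% = 2.341%; on $1,200,000 that is $28,092.

$28,100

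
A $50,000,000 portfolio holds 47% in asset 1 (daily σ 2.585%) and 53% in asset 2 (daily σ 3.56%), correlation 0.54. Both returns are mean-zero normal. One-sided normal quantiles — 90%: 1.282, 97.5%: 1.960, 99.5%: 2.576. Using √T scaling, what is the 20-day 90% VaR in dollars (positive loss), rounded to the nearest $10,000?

σ_p = √(0.47²·2.585² + 0.53²·3.56² + 2·0.54·0.47·0.53·2.585·3.56) = 2.741%.
σ_{20d} = 2.741% × √20 = 12.258%.
VaR = 1.282 × 12.258% = 15.715%; on $50,000,000 that is $7,857,500.

$7,860,000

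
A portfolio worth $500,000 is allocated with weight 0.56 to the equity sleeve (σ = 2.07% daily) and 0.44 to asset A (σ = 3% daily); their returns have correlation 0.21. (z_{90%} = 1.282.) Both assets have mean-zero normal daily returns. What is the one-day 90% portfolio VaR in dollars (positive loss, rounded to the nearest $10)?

σ_p² = 0.56²·2.07² + 0.44²·3² + 2·0.21·0.56·0.44·2.07·3 = 3.7288 (%²).
σ_p = √3.7288 = 1.931%.
VaR = 1.282 × 1.931% = 2.476%; on $500,000 that is $12,380.

$12,380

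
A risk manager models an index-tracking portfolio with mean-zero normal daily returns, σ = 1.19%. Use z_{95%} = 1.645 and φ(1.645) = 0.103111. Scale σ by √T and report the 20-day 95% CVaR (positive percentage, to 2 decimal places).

σ_{20d} = 1.19% × √20 = 5.322%.
ES multiplier = φ(z)/(1−α) = 0.103111/0.05 = 2.062.
ES = 5.322% × 2.062 = 10.974%.

10.97%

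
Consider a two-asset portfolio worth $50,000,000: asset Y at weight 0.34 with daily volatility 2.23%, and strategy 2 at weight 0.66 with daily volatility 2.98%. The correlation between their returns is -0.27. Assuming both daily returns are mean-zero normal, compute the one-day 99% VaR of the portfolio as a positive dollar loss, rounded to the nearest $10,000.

$2,220,000

σ_p² = 0.34²·2.23² + 0.66²·2.98² + 2·-0.27·0.34·0.66·2.23·2.98 = 3.6379 (%²).
σ_p = √3.6379 = 1.907%.
At 99%, z = 2.326.
VaR = 2.326 × 1.907% = 4.436%; on $50,000,000 that is $2,218,000.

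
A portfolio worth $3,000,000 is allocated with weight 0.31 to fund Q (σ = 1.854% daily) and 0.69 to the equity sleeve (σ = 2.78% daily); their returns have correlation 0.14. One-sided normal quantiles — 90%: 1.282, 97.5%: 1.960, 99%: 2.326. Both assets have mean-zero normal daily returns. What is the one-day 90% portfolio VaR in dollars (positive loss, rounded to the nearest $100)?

σ_p² = 0.31²·1.854² + 0.69²·2.78² + 2·0.14·0.31·0.69·1.854·2.78 = 4.3185 (%²).
σ_p = √4.3185 = 2.078%.
VaR = 1.282 × 2.078% = 2.664%; on $3,000,000 that is $79,920.

$79,900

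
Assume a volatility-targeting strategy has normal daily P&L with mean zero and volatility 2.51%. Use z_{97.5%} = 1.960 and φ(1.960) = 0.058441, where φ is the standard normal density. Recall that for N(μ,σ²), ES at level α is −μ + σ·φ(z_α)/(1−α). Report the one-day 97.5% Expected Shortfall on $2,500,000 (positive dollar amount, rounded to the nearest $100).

Tail multiplier: φ(z)/(1−α) = 0.058441 / 0.025 = 2.338.
ES = 2.51% × 2.338 = 5.868%.
On $2,500,000: 0.05868 × $2,500,000 = $146,700.

$146,700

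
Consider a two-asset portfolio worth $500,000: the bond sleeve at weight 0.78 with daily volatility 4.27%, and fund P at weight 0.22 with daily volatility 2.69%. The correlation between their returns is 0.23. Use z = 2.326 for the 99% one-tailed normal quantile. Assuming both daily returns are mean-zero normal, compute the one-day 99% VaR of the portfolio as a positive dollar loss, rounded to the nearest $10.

σ_p² = 0.78²·4.27² + 0.22²·2.69² + 2·0.23·0.78·0.22·4.27·2.69 = 12.3498 (%²).
σ_p = √12.3498 = 3.514%.
VaR = 2.326 × 3.514% = 8.174%; on $500,000 that is $40,870.

$40,870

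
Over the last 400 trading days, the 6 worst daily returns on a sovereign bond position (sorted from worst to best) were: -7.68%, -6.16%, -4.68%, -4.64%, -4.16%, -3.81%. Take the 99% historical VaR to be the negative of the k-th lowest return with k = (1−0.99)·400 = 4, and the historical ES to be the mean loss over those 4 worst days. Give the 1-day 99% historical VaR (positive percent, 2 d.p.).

k = 4; the 4th lowest return is -4.64%, so VaR = 4.64%.

4.64%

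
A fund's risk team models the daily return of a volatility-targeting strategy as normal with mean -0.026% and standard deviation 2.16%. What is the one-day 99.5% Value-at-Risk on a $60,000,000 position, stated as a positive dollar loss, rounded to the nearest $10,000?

$3,350,000

At 99.5% one-sided, z = 2.576.
VaR = −μ + z·σ = −(-0.026%) + 2.576 × 2.16% = 5.590%.
On $60,000,000: 0.05590 × $60,000,000 = $3,354,000.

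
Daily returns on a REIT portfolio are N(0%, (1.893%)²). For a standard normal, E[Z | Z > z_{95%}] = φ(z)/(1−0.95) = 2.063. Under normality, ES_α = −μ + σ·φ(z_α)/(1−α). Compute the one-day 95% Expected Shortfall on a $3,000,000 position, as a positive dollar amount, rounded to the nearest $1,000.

ES = 1.893% × 2.063 = 3.905%.
On $3,000,000: 0.03905 × $3,000,000 = $117,150.

$117,000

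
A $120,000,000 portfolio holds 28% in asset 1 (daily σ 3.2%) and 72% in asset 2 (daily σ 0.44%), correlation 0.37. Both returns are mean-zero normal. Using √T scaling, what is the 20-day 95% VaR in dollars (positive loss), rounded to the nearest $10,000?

$9,310,000

σ_p = √(0.28²·3.2² + 0.72²·0.44² + 2·0.37·0.28·0.72·3.2·0.44) = 1.055%.
σ_{20d} = 1.055% × √20 = 4.718%.
z(95%) = 1.645.
VaR = 1.645 × 4.718% = 7.761%; on $120,000,000 that is $9,313,200.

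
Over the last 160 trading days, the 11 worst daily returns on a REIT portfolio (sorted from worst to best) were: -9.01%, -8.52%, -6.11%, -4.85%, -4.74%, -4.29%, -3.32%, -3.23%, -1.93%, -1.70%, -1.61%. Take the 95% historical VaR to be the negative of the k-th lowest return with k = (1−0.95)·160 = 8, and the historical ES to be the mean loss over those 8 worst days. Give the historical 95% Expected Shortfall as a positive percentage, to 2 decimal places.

5.51%

The 8 worst returns sum to -44.07%.
ES = −(-44.07%) / 8 = 5.50875% ≈ 5.51%.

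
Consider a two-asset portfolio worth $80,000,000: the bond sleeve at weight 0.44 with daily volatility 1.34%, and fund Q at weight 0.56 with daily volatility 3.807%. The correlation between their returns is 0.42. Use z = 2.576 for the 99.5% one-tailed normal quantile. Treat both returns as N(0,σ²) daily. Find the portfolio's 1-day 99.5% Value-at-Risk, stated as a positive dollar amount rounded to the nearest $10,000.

$5,030,000

σ_p² = 0.44²·1.34² + 0.56²·3.807² + 2·0.42·0.44·0.56·1.34·3.807 = 5.9486 (%²).
σ_p = √5.9486 = 2.439%.
VaR = 2.576 × 2.439% = 6.283%; on $80,000,000 that is $5,026,400.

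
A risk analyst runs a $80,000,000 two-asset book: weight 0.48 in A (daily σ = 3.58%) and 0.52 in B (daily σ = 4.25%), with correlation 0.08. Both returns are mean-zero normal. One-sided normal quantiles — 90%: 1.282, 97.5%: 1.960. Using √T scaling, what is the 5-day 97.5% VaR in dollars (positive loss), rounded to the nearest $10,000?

$10,190,000

σ_p = √(0.48²·3.58² + 0.52²·4.25² + 2·0.08·0.48·0.52·3.58·4.25) = 2.906%.
σ_{5d} = 2.906% × √5 = 6.498%.
VaR = 1.960 × 6.498% = 12.736%; on $80,000,000 that is $10,188,800.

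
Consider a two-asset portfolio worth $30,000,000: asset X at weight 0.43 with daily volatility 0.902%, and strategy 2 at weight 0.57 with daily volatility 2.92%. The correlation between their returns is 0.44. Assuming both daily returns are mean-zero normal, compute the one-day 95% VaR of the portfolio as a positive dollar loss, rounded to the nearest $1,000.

$922,000

σ_p² = 0.43²·0.902² + 0.57²·2.92² + 2·0.44·0.43·0.57·0.902·2.92 = 3.4888 (%²).
σ_p = √3.4888 = 1.868%.
At 95%, z = 1.645.
VaR = 1.645 × 1.868% = 3.073%; on $30,000,000 that is $921,900.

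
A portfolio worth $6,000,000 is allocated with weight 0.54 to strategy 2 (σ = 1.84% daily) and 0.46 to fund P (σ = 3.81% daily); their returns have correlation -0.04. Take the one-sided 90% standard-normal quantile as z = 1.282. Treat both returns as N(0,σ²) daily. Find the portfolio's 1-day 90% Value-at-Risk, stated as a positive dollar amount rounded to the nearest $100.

σ_p² = 0.54²·1.84² + 0.46²·3.81² + 2·-0.04·0.54·0.46·1.84·3.81 = 3.9195 (%²).
σ_p = √3.9195 = 1.980%.
VaR = 1.282 × 1.980% = 2.538%; on $6,000,000 that is $152,280.

$152,300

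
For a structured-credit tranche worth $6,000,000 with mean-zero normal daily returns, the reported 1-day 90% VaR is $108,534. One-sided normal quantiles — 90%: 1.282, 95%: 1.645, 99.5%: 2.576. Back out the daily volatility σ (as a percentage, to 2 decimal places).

1.41%

VaR as a fraction: $108,534 / $6,000,000 = 1.809%.
σ = VaR / z = 1.809% / 1.282 = 1.411%.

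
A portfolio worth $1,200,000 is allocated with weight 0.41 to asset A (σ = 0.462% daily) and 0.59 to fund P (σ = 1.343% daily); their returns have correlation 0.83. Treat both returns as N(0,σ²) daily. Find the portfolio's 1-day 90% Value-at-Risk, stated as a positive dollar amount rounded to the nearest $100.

$14,700

σ_p² = 0.41²·0.462² + 0.59²·1.343² + 2·0.83·0.41·0.59·0.462·1.343 = 0.9129 (%²).
σ_p = √0.9129 = 0.955%.
At 90%, z = 1.282.
VaR = 1.282 × 0.955% = 1.224%; on $1,200,000 that is $14,688.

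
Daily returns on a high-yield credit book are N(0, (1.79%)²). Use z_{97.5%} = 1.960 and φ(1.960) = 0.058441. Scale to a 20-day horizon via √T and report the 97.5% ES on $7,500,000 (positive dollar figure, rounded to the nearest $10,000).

σ_{20d} = 1.79% × √20 = 8.005%.
ES multiplier = φ(z)/(1−α) = 0.058441/0.025 = 2.338.
ES = 8.005% × 2.338 = 18.716%; on $7,500,000: $1,403,700.

$1,400,000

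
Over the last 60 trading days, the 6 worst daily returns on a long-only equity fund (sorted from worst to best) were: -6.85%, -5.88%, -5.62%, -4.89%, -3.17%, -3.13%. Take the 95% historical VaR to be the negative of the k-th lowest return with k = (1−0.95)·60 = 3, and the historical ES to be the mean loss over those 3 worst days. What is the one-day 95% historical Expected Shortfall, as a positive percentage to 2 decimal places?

6.12%

The 3 worst returns sum to -18.35%.
ES = −(-18.35%) / 3 = 6.1166…% ≈ 6.12%.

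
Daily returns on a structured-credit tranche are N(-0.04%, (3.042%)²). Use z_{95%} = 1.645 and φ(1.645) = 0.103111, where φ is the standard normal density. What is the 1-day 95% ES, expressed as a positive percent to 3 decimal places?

6.313%

Tail multiplier: φ(z)/(1−α) = 0.103111 / 0.05 = 2.062.
ES = −(-0.04%) + 3.042% × 2.062 = 6.313%.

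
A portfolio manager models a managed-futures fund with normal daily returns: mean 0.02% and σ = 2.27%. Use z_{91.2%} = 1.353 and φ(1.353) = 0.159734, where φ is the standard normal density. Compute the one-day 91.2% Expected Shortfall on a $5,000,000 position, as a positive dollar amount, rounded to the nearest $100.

$205,000

Tail multiplier: φ(z)/(1−α) = 0.159734 / 0.088 = 1.815.
ES = −(0.02%) + 2.27% × 1.815 = 4.100%.
On $5,000,000: 0.04100 × $5,000,000 = $205,000.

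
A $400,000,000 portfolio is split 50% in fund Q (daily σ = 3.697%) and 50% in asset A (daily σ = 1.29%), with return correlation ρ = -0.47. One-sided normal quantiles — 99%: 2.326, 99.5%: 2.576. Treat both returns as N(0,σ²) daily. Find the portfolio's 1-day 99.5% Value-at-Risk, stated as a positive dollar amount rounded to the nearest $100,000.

$17,000,000

σ_p² = 0.5²·3.697² + 0.5²·1.29² + 2·-0.47·0.5·0.5·3.697·1.29 = 2.7122 (%²).
σ_p = √2.7122 = 1.647%.
VaR = 2.576 × 1.647% = 4.243%; on $400,000,000 that is $16,972,000.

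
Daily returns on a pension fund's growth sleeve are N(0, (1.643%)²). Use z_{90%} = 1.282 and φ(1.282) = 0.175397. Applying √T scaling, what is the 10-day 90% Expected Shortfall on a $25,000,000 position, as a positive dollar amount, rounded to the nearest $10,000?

$2,280,000

σ_{10d} = 1.643% × √10 = 5.196%.
ES multiplier = φ(z)/(1−α) = 0.175397/0.1 = 1.754.
ES = 5.196% × 1.754 = 9.114%; on $25,000,000: $2,278,500.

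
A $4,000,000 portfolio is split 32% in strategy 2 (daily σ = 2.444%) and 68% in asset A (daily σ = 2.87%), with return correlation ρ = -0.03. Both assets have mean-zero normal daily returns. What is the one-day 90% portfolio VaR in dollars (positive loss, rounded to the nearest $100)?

σ_p² = 0.32²·2.444² + 0.68²·2.87² + 2·-0.03·0.32·0.68·2.444·2.87 = 4.3288 (%²).
σ_p = √4.3288 = 2.081%.
At 90%, z = 1.282.
VaR = 1.282 × 2.081% = 2.668%; on $4,000,000 that is $106,720.

$106,700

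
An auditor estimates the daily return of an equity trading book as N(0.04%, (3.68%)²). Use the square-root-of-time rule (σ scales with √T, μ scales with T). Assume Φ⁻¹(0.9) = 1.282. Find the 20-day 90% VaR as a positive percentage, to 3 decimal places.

20.298%

σ_{20d} = 3.68% × √20 = 16.457%; μ_{20d} = 20 × 0.04% = 0.800%.
VaR = −(0.800%) + 1.282 × 16.457% = 20.298%.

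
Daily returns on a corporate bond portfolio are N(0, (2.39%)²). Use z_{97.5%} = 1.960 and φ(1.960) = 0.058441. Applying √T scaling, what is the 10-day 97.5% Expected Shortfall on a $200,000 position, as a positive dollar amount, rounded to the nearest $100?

σ_{10d} = 2.39% × √10 = 7.558%.
ES multiplier = φ(z)/(1−α) = 0.058441/0.025 = 2.338.
ES = 7.558% × 2.338 = 17.671%; on $200,000: $35,342.

$35,300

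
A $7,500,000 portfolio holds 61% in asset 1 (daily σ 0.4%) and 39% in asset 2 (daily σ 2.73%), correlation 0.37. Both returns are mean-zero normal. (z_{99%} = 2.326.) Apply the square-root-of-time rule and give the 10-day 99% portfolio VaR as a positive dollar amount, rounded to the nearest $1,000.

σ_p = √(0.61²·0.4² + 0.39²·2.73² + 2·0.37·0.61·0.39·0.4·2.73) = 1.177%.
σ_{10d} = 1.177% × √10 = 3.722%.
VaR = 2.326 × 3.722% = 8.657%; on $7,500,000 that is $649,275.

$649,000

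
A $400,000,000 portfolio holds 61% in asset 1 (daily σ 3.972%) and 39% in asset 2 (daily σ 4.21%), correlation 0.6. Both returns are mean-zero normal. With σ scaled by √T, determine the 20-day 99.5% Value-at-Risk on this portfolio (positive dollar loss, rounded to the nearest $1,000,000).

$168,000,000

σ_p = √(0.61²·3.972² + 0.39²·4.21² + 2·0.6·0.61·0.39·3.972·4.21) = 3.652%.
σ_{20d} = 3.652% × √20 = 16.332%.
z(99.5%) = 2.576.
VaR = 2.576 × 16.332% = 42.071%; on $400,000,000 that is $168,284,000.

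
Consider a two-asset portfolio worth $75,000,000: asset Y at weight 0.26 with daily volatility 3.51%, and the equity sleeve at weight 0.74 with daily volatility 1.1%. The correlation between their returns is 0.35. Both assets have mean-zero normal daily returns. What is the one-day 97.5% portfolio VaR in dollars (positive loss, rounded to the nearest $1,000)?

σ_p² = 0.26²·3.51² + 0.74²·1.1² + 2·0.35·0.26·0.74·3.51·1.1 = 2.0154 (%²).
σ_p = √2.0154 = 1.420%.
At 97.5%, z = 1.960.
VaR = 1.960 × 1.420% = 2.783%; on $75,000,000 that is $2,087,250.

$2,087,000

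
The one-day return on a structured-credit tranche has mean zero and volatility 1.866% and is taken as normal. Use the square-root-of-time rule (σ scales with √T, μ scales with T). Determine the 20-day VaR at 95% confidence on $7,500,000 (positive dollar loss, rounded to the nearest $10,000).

$1,030,000

At 95%, z = 1.645.
σ_{20d} = 1.866% × √20 = 8.345%.
VaR = 1.645 × 8.345% = 13.728%.
On $7,500,000: 0.13728 × $7,500,000 = $1,029,600.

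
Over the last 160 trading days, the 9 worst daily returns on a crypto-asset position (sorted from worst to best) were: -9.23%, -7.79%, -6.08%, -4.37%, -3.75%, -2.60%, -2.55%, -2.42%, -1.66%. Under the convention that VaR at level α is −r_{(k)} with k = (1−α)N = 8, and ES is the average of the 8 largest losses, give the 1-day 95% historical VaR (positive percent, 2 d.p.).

k = 8; the 8th lowest return is -2.42%, so VaR = 2.42%.

2.42%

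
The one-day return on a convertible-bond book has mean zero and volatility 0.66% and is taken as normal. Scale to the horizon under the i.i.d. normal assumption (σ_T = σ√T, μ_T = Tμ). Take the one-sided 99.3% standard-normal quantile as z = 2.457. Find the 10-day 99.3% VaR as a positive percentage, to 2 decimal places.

σ_{10d} = 0.66% × √10 = 2.087%.
VaR = 2.457 × 2.087% = 5.128%.

5.13%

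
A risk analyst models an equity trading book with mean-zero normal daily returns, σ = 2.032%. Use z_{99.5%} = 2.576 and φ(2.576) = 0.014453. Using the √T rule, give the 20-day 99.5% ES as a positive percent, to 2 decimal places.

26.27%

σ_{20d} = 2.032% × √20 = 9.087%.
ES multiplier = φ(z)/(1−α) = 0.014453/0.005 = 2.891.
ES = 9.087% × 2.891 = 26.271%.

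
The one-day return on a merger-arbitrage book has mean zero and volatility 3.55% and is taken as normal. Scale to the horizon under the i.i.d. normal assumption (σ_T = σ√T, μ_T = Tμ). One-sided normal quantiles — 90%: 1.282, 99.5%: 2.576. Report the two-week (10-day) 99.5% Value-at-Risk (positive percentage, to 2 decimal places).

28.92%

σ_{10d} = 3.55% × √10 = 11.226%.
VaR = 2.576 × 11.226% = 28.918%.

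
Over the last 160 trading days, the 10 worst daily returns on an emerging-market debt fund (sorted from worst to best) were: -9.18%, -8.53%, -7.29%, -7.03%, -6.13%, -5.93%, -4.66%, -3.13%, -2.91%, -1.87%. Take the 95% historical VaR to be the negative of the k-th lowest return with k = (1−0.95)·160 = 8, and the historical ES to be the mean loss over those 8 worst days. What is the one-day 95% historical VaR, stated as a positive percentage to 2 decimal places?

k = 8; the 8th lowest return is -3.13%, so VaR = 3.13%.

3.13%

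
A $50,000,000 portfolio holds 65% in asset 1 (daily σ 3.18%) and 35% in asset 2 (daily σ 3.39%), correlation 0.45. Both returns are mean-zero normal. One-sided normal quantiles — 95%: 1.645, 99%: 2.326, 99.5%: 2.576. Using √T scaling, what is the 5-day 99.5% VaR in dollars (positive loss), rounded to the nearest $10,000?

$8,090,000

σ_p = √(0.65²·3.18² + 0.35²·3.39² + 2·0.45·0.65·0.35·3.18·3.39) = 2.808%.
σ_{5d} = 2.808% × √5 = 6.279%.
VaR = 2.576 × 6.279% = 16.175%; on $50,000,000 that is $8,087,500.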